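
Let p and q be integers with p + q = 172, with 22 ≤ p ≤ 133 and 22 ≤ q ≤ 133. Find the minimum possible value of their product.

For a fixed sum, pq is smallest when p and q are as far apart as possible.
The extreme feasible split is p = 39, q = 133, giving pq = 5187.

5187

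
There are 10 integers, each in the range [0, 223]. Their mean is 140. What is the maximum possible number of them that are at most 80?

5

The total is 10 × 140 = 1400.
Suppose k of them are at most 80. Those contribute at most 80 each and the rest at most 223 each.
So the total is at most 80k + 223(10 − k) = 2230 − 143k. This must still be ≥ 1400, so k ≤ 5.
k = 5 is achieved by 5 values at 80 and 5 at 223, total 1515; lower one of the 223's by 115 (still > 80) to reach 1400.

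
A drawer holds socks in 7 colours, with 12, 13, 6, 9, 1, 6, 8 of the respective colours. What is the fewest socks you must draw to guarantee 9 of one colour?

46

In the worst case you take as many as possible of each colour without reaching 9: 8 + 8 + 6 + 8 + 1 + 6 + 8 = 45.
The next one must give 9 of some colour, so 45 + 1 = 46.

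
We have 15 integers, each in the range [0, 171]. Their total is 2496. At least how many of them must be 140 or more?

13

If only k of them are at least 140, the other 15 − k are at most 139, so the total is at most k·171 + (15 − k)·139.
This must reach 2496, so k·171 + (15 − k)·139 ≥ 2496, giving k ≥ 13.
Exactly 13 works: 13 values at 171 and 2 at 139 total 2501; lower one of the high values by 5 (still ≥ 140) to hit 2496.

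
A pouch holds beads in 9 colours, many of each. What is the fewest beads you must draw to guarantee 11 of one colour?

In the worst case you draw 10 of each of the 9 colours: 9 × 10 = 90.
One more forces 11 of some colour, so 90 + 1 = 91.

91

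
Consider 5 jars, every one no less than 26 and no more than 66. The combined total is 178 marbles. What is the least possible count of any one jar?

26

To make one jar as small as possible, make the other 4 as large as possible.
The other 4 can take up 4 × 66 = 264 ≥ 178 − 26, so one jar can sit at its floor of 26.
Achievable: one at 26 and the other 4 totalling 152, which fits since 4 × 26 ≤ 152 ≤ 4 × 66.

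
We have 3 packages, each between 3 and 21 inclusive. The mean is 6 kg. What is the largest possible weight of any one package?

To make one package as large as possible, make the other 2 as small as possible.
The total is 3 × 6 = 18.
The other 2 contribute at least 2 × 3 = 6, leaving at most 18 − 6 = 12.
Since 12 ≤ 21, this is achievable: one at 12 and 2 at 3.

12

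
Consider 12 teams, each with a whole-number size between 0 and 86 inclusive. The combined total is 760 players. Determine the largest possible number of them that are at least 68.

11

If k of the values are ≥ 68, the total is ≥ 68k + 0(12 − k).
Setting 68k + 0(12 − k) ≤ 760 gives 68k ≤ 760, so k ≤ 11.
k = 11 is achieved by 11 values at 68 and 1 at 0, total 748; add 12 to one value (staying below 68) to reach 760.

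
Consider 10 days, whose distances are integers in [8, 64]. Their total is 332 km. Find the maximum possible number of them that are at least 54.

Suppose k of them are at least 54. Those contribute at least 54 each and the other 10 − k at least 8 each.
So the total is at least 54k + 8(10 − k) = 80 + 46k. This must be ≤ 332, giving k ≤ 5.
k = 5 is achieved by 5 values at 54 and 5 at 8, total 310; add 22 to one value (staying below 54) to reach 332.

5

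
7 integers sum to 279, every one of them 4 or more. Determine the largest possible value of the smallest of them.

39

The 7 values sum to 279, so their minimum is at most ⌊279/7⌋ = 39.
Taking 1 copy of 39 and 6 copies of 40 gives exactly 279, so 39 is attained.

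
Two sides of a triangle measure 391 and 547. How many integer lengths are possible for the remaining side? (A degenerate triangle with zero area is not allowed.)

The triangle inequality gives |391 − 547| < c < 391 + 547, i.e. 156 < c < 938.
So c can be any integer from 157 to 937: 781 values.

781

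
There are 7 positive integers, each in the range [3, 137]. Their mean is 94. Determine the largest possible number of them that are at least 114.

5

The total is 7 × 94 = 658.
If k of the values are ≥ 114, the total is ≥ 114k + 3(7 − k).
Setting 114k + 3(7 − k) ≤ 658 gives 111k ≤ 637, so k ≤ 5.
k = 5 is achieved by 5 values at 114 and 2 at 3, total 576; add 82 to one value (staying below 114) to reach 658.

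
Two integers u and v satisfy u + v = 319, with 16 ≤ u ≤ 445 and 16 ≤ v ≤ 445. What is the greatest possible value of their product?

25440

uv = u(319 − u) is maximized when u is as near 319/2 as the bounds allow.
Taking u = 159 and v = 160 (both in [16, 445]) gives uv = 25440.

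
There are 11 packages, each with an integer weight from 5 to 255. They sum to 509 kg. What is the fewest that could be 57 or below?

Each value above 57 is at least 58, contributing at least 58 − 5 = 53 above the floor 5.
The sum exceeds the floor total 55 by 454, so at most ⌊454/53⌋ = 8 exceed 57, and at least 3 are ≤ 57.
Exactly 3 works: 3 values at 5 and 8 at 58 total 479; raise one of the low values by 30 (still ≤ 57) to hit 509.

3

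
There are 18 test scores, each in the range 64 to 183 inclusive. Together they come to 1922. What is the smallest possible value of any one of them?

Minimizing one value means maximizing the remaining 17.
The other 17 can take up 17 × 183 = 3111 ≥ 1922 − 64, so one score can sit at its floor of 64.
Achievable: one at 64 and the other 17 totalling 1858, which fits since 17 × 64 ≤ 1858 ≤ 17 × 183.

64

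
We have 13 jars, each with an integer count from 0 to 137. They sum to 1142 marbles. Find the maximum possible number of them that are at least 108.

10

If k of the values are ≥ 108, the total is ≥ 108k + 0(13 − k).
Setting 108k + 0(13 − k) ≤ 1142 gives 108k ≤ 1142, so k ≤ 10.
k = 10 is achieved by 10 values at 108 and 3 at 0, total 1080; add 62 to one value (staying below 108) to reach 1142.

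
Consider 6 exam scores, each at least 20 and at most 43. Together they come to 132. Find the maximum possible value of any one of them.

32

Maximizing one value means minimizing the remaining 5.
The other 5 contribute at least 5 × 20 = 100, leaving at most 132 − 100 = 32.
Since 32 ≤ 43, this is achievable: one at 32 and 5 at 20.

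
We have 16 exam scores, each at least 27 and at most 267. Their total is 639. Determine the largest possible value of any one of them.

234

To make one score as large as possible, make the other 15 as small as possible.
The other 15 contribute at least 15 × 27 = 405, leaving at most 639 − 405 = 234.
Since 234 ≤ 267, this is achievable: one at 234 and 15 at 27.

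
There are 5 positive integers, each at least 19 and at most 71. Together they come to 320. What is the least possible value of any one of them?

36

Minimizing one value means maximizing the remaining 4.
The other 4 contribute at most 4 × 71 = 284, leaving at least 320 − 284 = 36.
Since 36 ≥ 19, this is achievable: one at 36 and 4 at 71.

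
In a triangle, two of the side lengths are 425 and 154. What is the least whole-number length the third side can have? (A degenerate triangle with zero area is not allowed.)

272

The third side must exceed |425 − 154| = 271.
The smallest integer above 271 is 272.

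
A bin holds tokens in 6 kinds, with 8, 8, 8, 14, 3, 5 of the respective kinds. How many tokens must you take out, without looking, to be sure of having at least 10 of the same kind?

42

In the worst case you take as many as possible of each kind without reaching 10: 8 + 8 + 8 + 9 + 3 + 5 = 41.
The next one must give 10 of some kind, so 41 + 1 = 42.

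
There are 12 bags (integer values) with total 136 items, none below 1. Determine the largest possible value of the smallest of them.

The average is 136/12 < 12, so some value is ≤ 11.
Equality holds with 8 values of 11 and 4 values of 12.

11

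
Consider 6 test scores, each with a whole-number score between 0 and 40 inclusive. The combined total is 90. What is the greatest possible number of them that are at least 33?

If k of the values are ≥ 33, the total is ≥ 33k + 0(6 − k).
Setting 33k + 0(6 − k) ≤ 90 gives 33k ≤ 90, so k ≤ 2.
k = 2 is achieved by 2 values at 33 and 4 at 0, total 66; add 24 to one value (staying below 33) to reach 90.

2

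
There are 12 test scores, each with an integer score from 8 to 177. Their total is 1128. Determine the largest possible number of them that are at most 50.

7

Suppose k of them are at most 50. Those contribute at most 50 each and the rest at most 177 each.
So the total is at most 50k + 177(12 − k) = 2124 − 127k. This must still be ≥ 1128, so k ≤ 7.
k = 7 is achieved by 7 values at 50 and 5 at 177, total 1235; lower one of the 177's by 107 (still > 50) to reach 1128.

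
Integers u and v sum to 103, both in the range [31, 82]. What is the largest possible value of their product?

uv = u(103 − u) is maximized when u is as near 103/2 as the bounds allow.
Taking u = 51 and v = 52 (both in [31, 82]) gives uv = 2652.

2652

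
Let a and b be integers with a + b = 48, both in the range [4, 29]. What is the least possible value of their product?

551

Since a + b is fixed, pushing one of them to its bound minimizes the product.
At the endpoint a = 19, b = 48 − 19 = 29, so ab = 19 × 29 = 551.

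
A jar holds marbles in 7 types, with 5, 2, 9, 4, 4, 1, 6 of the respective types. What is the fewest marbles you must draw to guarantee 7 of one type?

29

In the worst case you take as many as possible of each type without reaching 7: 5 + 2 + 6 + 4 + 4 + 1 + 6 = 28.
The next one must give 7 of some type, so 28 + 1 = 29.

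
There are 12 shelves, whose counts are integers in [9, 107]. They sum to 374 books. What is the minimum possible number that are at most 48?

6

Let j be the number exceeding 48. Then the total is ≥ 49·j + 9·(12 − j) = 108 + 40j.
So 40j ≤ 266 and j ≤ 6; hence at least 12 − 6 = 6 are ≤ 48.
Exactly 6 works: 6 values at 9 and 6 at 49 total 348; raise one of the low values by 26 (still ≤ 48) to hit 374.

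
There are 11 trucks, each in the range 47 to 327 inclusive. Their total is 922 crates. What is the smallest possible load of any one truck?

Minimizing one value means maximizing the remaining 10.
The other 10 can take up 10 × 327 = 3270 ≥ 922 − 47, so one truck can sit at its floor of 47.
Achievable: one at 47 and the other 10 totalling 875, which fits since 10 × 47 ≤ 875 ≤ 10 × 327.

47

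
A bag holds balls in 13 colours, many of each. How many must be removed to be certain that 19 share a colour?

235

You could draw 18 of every colour without reaching 19 of any — 234 in all.
One more forces 19 of some colour, so 234 + 1 = 235.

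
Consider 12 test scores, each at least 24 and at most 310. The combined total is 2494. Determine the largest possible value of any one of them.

Maximizing one value means minimizing the remaining 11.
The other 11 contribute at least 11 × 24 = 264, leaving at most 2494 − 264 = 2230.
But each score is capped at 310, so the maximum is 310.
Achievable: one at 310 and the other 11 totalling 2184, which fits since 11 × 24 ≤ 2184 ≤ 11 × 310.

310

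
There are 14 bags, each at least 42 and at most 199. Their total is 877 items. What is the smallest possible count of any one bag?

42

Minimizing one value means maximizing the remaining 13.
The other 13 can take up 13 × 199 = 2587 ≥ 877 − 42, so one bag can sit at its floor of 42.
Achievable: one at 42 and the other 13 totalling 835, which fits since 13 × 42 ≤ 835 ≤ 13 × 199.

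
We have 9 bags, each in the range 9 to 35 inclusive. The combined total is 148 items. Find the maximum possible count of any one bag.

35

Maximizing one value means minimizing the remaining 8.
The other 8 contribute at least 8 × 9 = 72, leaving at most 148 − 72 = 76.
But each bag is capped at 35, so the maximum is 35.
Achievable: one at 35 and the other 8 totalling 113, which fits since 8 × 9 ≤ 113 ≤ 8 × 35.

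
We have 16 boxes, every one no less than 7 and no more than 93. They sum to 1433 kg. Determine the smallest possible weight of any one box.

38

Minimizing one value means maximizing the remaining 15.
The other 15 contribute at most 15 × 93 = 1395, leaving at least 1433 − 1395 = 38.
Since 38 ≥ 7, this is achievable: one at 38 and 15 at 93.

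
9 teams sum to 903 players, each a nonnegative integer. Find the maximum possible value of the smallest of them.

100

The average is 903/9 < 101, so some value is ≤ 100.
Achievable: 6 of them at 100 and 3 at 101 total 903.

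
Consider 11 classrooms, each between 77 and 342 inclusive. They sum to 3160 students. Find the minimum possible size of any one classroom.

77

Minimizing one value means maximizing the remaining 10.
The other 10 can take up 10 × 342 = 3420 ≥ 3160 − 77, so one classroom can sit at its floor of 77.
Achievable: one at 77 and the other 10 totalling 3083, which fits since 10 × 77 ≤ 3083 ≤ 10 × 342.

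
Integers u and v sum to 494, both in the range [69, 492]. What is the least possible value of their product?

Since u + v is fixed, pushing one of them to its bound minimizes the product.
The extreme feasible split is u = 69, v = 425, giving uv = 29325.

29325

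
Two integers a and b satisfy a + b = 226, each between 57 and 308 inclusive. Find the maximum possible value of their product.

ab = a(226 − a) is maximized when a is as near 226/2 as the bounds allow.
Taking a = 113 and b = 113 (both in [57, 308]) gives ab = 12769.

12769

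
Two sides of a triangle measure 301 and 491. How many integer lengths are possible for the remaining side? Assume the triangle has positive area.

601

The triangle inequality gives |301 − 491| < c < 301 + 491, i.e. 190 < c < 792.
So c can be any integer from 191 to 791: 601 values.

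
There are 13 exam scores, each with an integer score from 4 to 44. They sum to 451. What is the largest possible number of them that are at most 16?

4

Each value at 16 or below falls at least 44 − 16 = 28 short of the ceiling 44.
The ceiling total is 13 × 44 = 572, and we need 451, so at most ⌊(572 − 451)/28⌋ = 4 can be that low.
k = 4 is achieved by 4 values at 16 and 9 at 44, total 460; lower one of the 44's by 9 (still > 16) to reach 451.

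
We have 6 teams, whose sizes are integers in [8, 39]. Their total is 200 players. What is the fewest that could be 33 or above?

2

If only k of them are at least 33, the other 6 − k are at most 32, so the total is at most k·39 + (6 − k)·32.
This must reach 200, so k·39 + (6 − k)·32 ≥ 200, giving k ≥ 2.
Exactly 2 works: 2 values at 39 and 4 at 32 total 206; lower one of the high values by 6 (still ≥ 33) to hit 200.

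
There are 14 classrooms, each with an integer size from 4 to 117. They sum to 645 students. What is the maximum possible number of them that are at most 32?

11

Suppose k of them are at most 32. Those contribute at most 32 each and the rest at most 117 each.
So the total is at most 32k + 117(14 − k) = 1638 − 85k. This must still be ≥ 645, so k ≤ 11.
k = 11 is achieved by 11 values at 32 and 3 at 117, total 703; lower one of the 117's by 58 (still > 32) to reach 645.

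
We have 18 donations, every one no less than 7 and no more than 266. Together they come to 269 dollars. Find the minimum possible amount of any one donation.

Minimizing one value means maximizing the remaining 17.
The other 17 can take up 17 × 266 = 4522 ≥ 269 − 7, so one donation can sit at its floor of 7.
Achievable: one at 7 and the other 17 totalling 262, which fits since 17 × 7 ≤ 262 ≤ 17 × 266.

7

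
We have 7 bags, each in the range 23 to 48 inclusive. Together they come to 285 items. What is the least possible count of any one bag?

To make one bag as small as possible, make the other 6 as large as possible.
The other 6 can take up 6 × 48 = 288 ≥ 285 − 23, so one bag can sit at its floor of 23.
Achievable: one at 23 and the other 6 totalling 262, which fits since 6 × 23 ≤ 262 ≤ 6 × 48.

23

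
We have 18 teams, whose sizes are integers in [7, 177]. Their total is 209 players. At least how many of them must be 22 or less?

13

If only k of them are at most 22, the other 18 − k are at least 23, so the total is at least (18 − k)·23 + k·7.
This is ≤ 209, so (18 − k)·23 + 7k ≤ 209, which gives k ≥ 13.
Exactly 13 works: 13 values at 7 and 5 at 23 total 206; raise one of the low values by 3 (still ≤ 22) to hit 209.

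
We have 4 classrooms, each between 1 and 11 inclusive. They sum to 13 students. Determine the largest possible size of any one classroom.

10

Maximizing one value means minimizing the remaining 3.
The other 3 contribute at least 3 × 1 = 3, leaving at most 13 − 3 = 10.
Since 10 ≤ 11, this is achievable: one at 10 and 3 at 1.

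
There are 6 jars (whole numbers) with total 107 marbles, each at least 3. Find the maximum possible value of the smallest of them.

The average is 107/6 < 18, so some value is ≤ 17.
Achievable: 1 of them at 17 and 5 at 18 total 107.

17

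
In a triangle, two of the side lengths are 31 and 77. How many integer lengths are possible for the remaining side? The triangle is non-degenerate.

61

The triangle inequality gives |31 − 77| < c < 31 + 77, i.e. 46 < c < 108.
So c can be any integer from 47 to 107: 61 values.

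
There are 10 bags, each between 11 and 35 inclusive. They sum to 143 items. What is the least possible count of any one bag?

To make one bag as small as possible, make the other 9 as large as possible.
The other 9 can take up 9 × 35 = 315 ≥ 143 − 11, so one bag can sit at its floor of 11.
Achievable: one at 11 and the other 9 totalling 132, which fits since 9 × 11 ≤ 132 ≤ 9 × 35.

11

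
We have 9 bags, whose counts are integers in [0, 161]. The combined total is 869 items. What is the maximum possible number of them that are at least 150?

5

Suppose k of them are at least 150. Those contribute at least 150 each and the other 9 − k at least 0 each.
So the total is at least 150k + 0(9 − k) = 0 + 150k. This must be ≤ 869, giving k ≤ 5.
k = 5 is achieved by 5 values at 150 and 4 at 0, total 750; add 119 to one value (staying below 150) to reach 869.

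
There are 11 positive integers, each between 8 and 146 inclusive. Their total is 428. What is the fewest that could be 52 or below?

4

Each value above 52 is at least 53, contributing at least 53 − 8 = 45 above the floor 8.
The sum exceeds the floor total 88 by 340, so at most ⌊340/45⌋ = 7 exceed 52, and at least 4 are ≤ 52.
Exactly 4 works: 4 values at 8 and 7 at 53 total 403; raise one of the low values by 25 (still ≤ 52) to hit 428.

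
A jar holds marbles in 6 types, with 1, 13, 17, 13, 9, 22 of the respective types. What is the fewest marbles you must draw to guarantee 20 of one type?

In the worst case you take as many as possible of each type without reaching 20: 1 + 13 + 17 + 13 + 9 + 19 = 72.
The next one must give 20 of some type, so 72 + 1 = 73.

73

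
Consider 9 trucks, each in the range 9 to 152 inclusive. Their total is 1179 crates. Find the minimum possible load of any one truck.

9

To make one truck as small as possible, make the other 8 as large as possible.
The other 8 can take up 8 × 152 = 1216 ≥ 1179 − 9, so one truck can sit at its floor of 9.
Achievable: one at 9 and the other 8 totalling 1170, which fits since 8 × 9 ≤ 1170 ≤ 8 × 152.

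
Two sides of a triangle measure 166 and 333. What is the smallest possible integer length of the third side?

168

The third side must exceed |166 − 333| = 167.
The smallest integer above 167 is 168.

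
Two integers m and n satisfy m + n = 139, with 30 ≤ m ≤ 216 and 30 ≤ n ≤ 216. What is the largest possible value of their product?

4830

With m + n fixed, mn peaks when the two are closest together.
Taking m = 69 and n = 70 (both in [30, 216]) gives mn = 4830.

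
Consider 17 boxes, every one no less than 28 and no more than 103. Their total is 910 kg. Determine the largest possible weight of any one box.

Maximizing one value means minimizing the remaining 16.
The other 16 contribute at least 16 × 28 = 448, leaving at most 910 − 448 = 462.
But each box is capped at 103, so the maximum is 103.
Achievable: one at 103 and the other 16 totalling 807, which fits since 16 × 28 ≤ 807 ≤ 16 × 103.

103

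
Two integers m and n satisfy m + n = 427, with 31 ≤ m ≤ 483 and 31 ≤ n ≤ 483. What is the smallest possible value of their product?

12276

For a fixed sum, mn is smallest when m and n are as far apart as possible.
The extreme feasible split is m = 31, n = 396, giving mn = 12276.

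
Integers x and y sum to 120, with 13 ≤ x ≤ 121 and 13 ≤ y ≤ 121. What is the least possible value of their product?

1391

xy = x(120 − x) is concave in x, so over [13, 107] it is minimized at an endpoint.
The extreme feasible split is x = 13, y = 107, giving xy = 1391.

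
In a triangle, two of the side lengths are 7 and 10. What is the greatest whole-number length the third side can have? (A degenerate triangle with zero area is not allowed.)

16

The third side must be less than 7 + 10 = 17.
The largest integer below 17 is 16.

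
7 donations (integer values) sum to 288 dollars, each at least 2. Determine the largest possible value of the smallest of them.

41

The average is 288/7 < 42, so some value is ≤ 41.
Taking 6 copies of 41 and 1 copy of 42 gives exactly 288, so 41 is attained.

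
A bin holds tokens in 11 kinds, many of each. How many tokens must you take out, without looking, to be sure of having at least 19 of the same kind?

199

You could draw 18 of every kind without reaching 19 of any — 198 in all.
One more forces 19 of some kind, so 198 + 1 = 199.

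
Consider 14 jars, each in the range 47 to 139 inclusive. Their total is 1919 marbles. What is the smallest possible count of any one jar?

To make one jar as small as possible, make the other 13 as large as possible.
The other 13 contribute at most 13 × 139 = 1807, leaving at least 1919 − 1807 = 112.
Since 112 ≥ 47, this is achievable: one at 112 and 13 at 139.

112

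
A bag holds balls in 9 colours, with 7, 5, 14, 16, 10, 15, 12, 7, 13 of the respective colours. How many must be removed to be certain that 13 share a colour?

90

In the worst case you take as many as possible of each colour without reaching 13: 7 + 5 + 12 + 12 + 10 + 12 + 12 + 7 + 12 = 89.
The next one must give 13 of some colour, so 89 + 1 = 90.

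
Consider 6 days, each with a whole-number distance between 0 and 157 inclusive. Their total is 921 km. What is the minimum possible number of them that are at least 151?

3

If only k of them are at least 151, the other 6 − k are at most 150, so the total is at most k·157 + (6 − k)·150.
This must reach 921, so k·157 + (6 − k)·150 ≥ 921, giving k ≥ 3.
Exactly 3 works: 3 values at 157 and 3 at 150 total 921.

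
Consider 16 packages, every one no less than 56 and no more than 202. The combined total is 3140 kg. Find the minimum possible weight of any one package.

To make one package as small as possible, make the other 15 as large as possible.
The other 15 contribute at most 15 × 202 = 3030, leaving at least 3140 − 3030 = 110.
Since 110 ≥ 56, this is achievable: one at 110 and 15 at 202.

110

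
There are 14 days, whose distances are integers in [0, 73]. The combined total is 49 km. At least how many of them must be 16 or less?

12

Let j be the number exceeding 16. Then the total is ≥ 17·j + 0·(14 − j) = 0 + 17j.
So 17j ≤ 49 and j ≤ 2; hence at least 14 − 2 = 12 are ≤ 16.
Exactly 12 works: 12 values at 0 and 2 at 17 total 34; raise one of the low values by 15 (still ≤ 16) to hit 49.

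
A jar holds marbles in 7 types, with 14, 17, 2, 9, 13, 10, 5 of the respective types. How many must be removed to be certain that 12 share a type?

60

In the worst case you take as many as possible of each type without reaching 12: 11 + 11 + 2 + 9 + 11 + 10 + 5 = 59.
The next one must give 12 of some type, so 59 + 1 = 60.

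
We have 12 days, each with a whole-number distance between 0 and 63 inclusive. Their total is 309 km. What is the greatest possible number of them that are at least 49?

6

If k of the values are ≥ 49, the total is ≥ 49k + 0(12 − k).
Setting 49k + 0(12 − k) ≤ 309 gives 49k ≤ 309, so k ≤ 6.
k = 6 is achieved by 6 values at 49 and 6 at 0, total 294; add 15 to one value (staying below 49) to reach 309.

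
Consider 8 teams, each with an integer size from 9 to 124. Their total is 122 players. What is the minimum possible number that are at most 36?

If only k of them are at most 36, the other 8 − k are at least 37, so the total is at least (8 − k)·37 + k·9.
This is ≤ 122, so (8 − k)·37 + 9k ≤ 122, which gives k ≥ 7.
Exactly 7 works: 7 values at 9 and 1 at 37 total 100; raise one of the low values by 22 (still ≤ 36) to hit 122.

7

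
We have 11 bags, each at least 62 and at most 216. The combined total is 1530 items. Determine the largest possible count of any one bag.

216

Maximizing one value means minimizing the remaining 10.
The other 10 contribute at least 10 × 62 = 620, leaving at most 1530 − 620 = 910.
But each bag is capped at 216, so the maximum is 216.
Achievable: one at 216 and the other 10 totalling 1314, which fits since 10 × 62 ≤ 1314 ≤ 10 × 216.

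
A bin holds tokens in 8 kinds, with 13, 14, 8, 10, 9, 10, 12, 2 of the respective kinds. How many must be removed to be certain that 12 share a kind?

73

In the worst case you take as many as possible of each kind without reaching 12: 11 + 11 + 8 + 10 + 9 + 10 + 11 + 2 = 72.
The next one must give 12 of some kind, so 72 + 1 = 73.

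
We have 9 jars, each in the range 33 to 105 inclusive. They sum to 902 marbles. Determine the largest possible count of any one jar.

105

Maximizing one value means minimizing the remaining 8.
The other 8 contribute at least 8 × 33 = 264, leaving at most 902 − 264 = 638.
But each jar is capped at 105, so the maximum is 105.
Achievable: one at 105 and the other 8 totalling 797, which fits since 8 × 33 ≤ 797 ≤ 8 × 105.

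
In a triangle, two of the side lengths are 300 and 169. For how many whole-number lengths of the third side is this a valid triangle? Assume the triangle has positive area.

337

The triangle inequality gives |300 − 169| < c < 300 + 169, i.e. 131 < c < 469.
So c can be any integer from 132 to 468: 337 values.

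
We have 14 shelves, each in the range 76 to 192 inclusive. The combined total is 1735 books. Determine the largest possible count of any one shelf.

192

Maximizing one value means minimizing the remaining 13.
The other 13 contribute at least 13 × 76 = 988, leaving at most 1735 − 988 = 747.
But each shelf is capped at 192, so the maximum is 192.
Achievable: one at 192 and the other 13 totalling 1543, which fits since 13 × 76 ≤ 1543 ≤ 13 × 192.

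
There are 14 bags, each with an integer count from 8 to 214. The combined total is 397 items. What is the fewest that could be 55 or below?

Each value above 55 is at least 56, contributing at least 56 − 8 = 48 above the floor 8.
The sum exceeds the floor total 112 by 285, so at most ⌊285/48⌋ = 5 exceed 55, and at least 9 are ≤ 55.
Exactly 9 works: 9 values at 8 and 5 at 56 total 352; raise one of the low values by 45 (still ≤ 55) to hit 397.

9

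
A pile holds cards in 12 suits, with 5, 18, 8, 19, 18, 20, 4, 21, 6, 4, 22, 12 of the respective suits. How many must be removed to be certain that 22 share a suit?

157

In the worst case you take as many as possible of each suit without reaching 22: 5 + 18 + 8 + 19 + 18 + 20 + 4 + 21 + 6 + 4 + 21 + 12 = 156.
The next one must give 22 of some suit, so 156 + 1 = 157.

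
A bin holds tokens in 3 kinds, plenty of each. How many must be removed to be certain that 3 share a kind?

7

You could draw 2 of every kind without reaching 3 of any — 6 in all.
One more forces 3 of some kind, so 6 + 1 = 7.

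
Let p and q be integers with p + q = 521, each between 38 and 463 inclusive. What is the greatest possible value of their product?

With p + q fixed, pq peaks when the two are closest together.
Taking p = 260 and q = 261 (both in [38, 463]) gives pq = 67860.

67860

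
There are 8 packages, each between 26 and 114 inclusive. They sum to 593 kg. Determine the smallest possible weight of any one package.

Minimizing one value means maximizing the remaining 7.
The other 7 can take up 7 × 114 = 798 ≥ 593 − 26, so one package can sit at its floor of 26.
Achievable: one at 26 and the other 7 totalling 567, which fits since 7 × 26 ≤ 567 ≤ 7 × 114.

26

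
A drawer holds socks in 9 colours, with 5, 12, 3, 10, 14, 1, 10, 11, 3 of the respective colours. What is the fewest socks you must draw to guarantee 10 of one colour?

In the worst case you take as many as possible of each colour without reaching 10: 5 + 9 + 3 + 9 + 9 + 1 + 9 + 9 + 3 = 57.
The next one must give 10 of some colour, so 57 + 1 = 58.

58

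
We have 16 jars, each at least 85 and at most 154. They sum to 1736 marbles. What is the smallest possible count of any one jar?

85

To make one jar as small as possible, make the other 15 as large as possible.
The other 15 can take up 15 × 154 = 2310 ≥ 1736 − 85, so one jar can sit at its floor of 85.
Achievable: one at 85 and the other 15 totalling 1651, which fits since 15 × 85 ≤ 1651 ≤ 15 × 154.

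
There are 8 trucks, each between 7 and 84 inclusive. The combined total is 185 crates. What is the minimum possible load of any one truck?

To make one truck as small as possible, make the other 7 as large as possible.
The other 7 can take up 7 × 84 = 588 ≥ 185 − 7, so one truck can sit at its floor of 7.
Achievable: one at 7 and the other 7 totalling 178, which fits since 7 × 7 ≤ 178 ≤ 7 × 84.

7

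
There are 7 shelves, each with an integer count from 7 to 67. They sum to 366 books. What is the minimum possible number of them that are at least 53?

1

If only k of them are at least 53, the other 7 − k are at most 52, so the total is at most k·67 + (7 − k)·52.
This must reach 366, so k·67 + (7 − k)·52 ≥ 366, giving k ≥ 1.
Exactly 1 works: 1 value at 67 and 6 at 52 total 379; lower one of the high values by 13 (still ≥ 53) to hit 366.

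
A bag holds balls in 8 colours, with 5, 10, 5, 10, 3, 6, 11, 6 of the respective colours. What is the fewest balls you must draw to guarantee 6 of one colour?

In the worst case you take as many as possible of each colour without reaching 6: 5 + 5 + 5 + 5 + 3 + 5 + 5 + 5 = 38.
The next one must give 6 of some colour, so 38 + 1 = 39.

39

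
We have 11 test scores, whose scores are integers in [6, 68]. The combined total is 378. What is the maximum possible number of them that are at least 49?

Suppose k of them are at least 49. Those contribute at least 49 each and the other 11 − k at least 6 each.
So the total is at least 49k + 6(11 − k) = 66 + 43k. This must be ≤ 378, giving k ≤ 7.
k = 7 is achieved by 7 values at 49 and 4 at 6, total 367; add 11 to one value (staying below 49) to reach 378.

7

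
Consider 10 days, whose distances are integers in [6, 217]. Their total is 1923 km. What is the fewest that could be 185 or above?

Suppose at most 10 − j of them reach 185; then j values are ≤ 184 and the rest ≤ 217.
The total is then ≤ 184·j + 217·(10 − j) = 2170 − 33j. For this to be ≥ 1923 we need j ≤ 7, so at least 10 − 7 = 3 must reach 185.
Exactly 3 works: 3 values at 217 and 7 at 184 total 1939; lower one of the high values by 16 (still ≥ 185) to hit 1923.

3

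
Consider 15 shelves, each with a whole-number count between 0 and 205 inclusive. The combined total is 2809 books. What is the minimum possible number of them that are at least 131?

12

Each value short of 131 is at most 130, costing at least 205 − 130 = 75 against the maximum total of 3075.
We can afford to lose at most 3075 − 2809 = 266, so at most ⌊266/75⌋ = 3 fall short, and at least 12 are ≥ 131.
Exactly 12 works: 12 values at 205 and 3 at 130 total 2850; lower one of the high values by 41 (still ≥ 131) to hit 2809.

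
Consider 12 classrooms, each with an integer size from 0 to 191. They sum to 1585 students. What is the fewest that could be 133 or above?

Each value short of 133 is at most 132, costing at least 191 − 132 = 59 against the maximum total of 2292.
We can afford to lose at most 2292 − 1585 = 707, so at most ⌊707/59⌋ = 11 fall short, and at least 1 are ≥ 133.
Exactly 1 works: 1 value at 191 and 11 at 132 total 1643; lower one of the high values by 58 (still ≥ 133) to hit 1585.

1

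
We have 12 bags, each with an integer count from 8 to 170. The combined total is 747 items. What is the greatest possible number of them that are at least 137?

With k values at 137 or above and the rest at least 8, the sum is at least 96 + 129k.
Since the sum is 747, we need 129k ≤ 651, i.e. k ≤ 5.
k = 5 is achieved by 5 values at 137 and 7 at 8, total 741; add 6 to one value (staying below 137) to reach 747.

5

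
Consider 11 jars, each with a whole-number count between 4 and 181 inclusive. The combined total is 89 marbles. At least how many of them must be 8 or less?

If only k of them are at most 8, the other 11 − k are at least 9, so the total is at least (11 − k)·9 + k·4.
This is ≤ 89, so (11 − k)·9 + 4k ≤ 89, which gives k ≥ 2.
Exactly 2 works: 2 values at 4 and 9 at 9 total 89.

2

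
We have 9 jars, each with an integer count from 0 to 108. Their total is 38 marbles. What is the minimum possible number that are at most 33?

Let j be the number exceeding 33. Then the total is ≥ 34·j + 0·(9 − j) = 0 + 34j.
So 34j ≤ 38 and j ≤ 1; hence at least 9 − 1 = 8 are ≤ 33.
Exactly 8 works: 8 values at 0 and 1 at 34 total 34; raise one of the low values by 4 (still ≤ 33) to hit 38.

8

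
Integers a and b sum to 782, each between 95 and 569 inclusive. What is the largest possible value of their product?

With a + b fixed, ab peaks when the two are closest together.
Taking a = 391 and b = 391 (both in [95, 569]) gives ab = 152881.

152881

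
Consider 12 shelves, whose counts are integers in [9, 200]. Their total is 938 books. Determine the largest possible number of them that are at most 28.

Each value at 28 or below falls at least 200 − 28 = 172 short of the ceiling 200.
The ceiling total is 12 × 200 = 2400, and we need 938, so at most ⌊(2400 − 938)/172⌋ = 8 can be that low.
k = 8 is achieved by 8 values at 28 and 4 at 200, total 1024; lower one of the 200's by 86 (still > 28) to reach 938.

8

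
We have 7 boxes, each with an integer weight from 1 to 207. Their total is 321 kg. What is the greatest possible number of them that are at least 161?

With k values at 161 or above and the rest at least 1, the sum is at least 7 + 160k.
Since the sum is 321, we need 160k ≤ 314, i.e. k ≤ 1.
k = 1 is achieved by 1 value at 161 and 6 at 1, total 167; add 154 to one value (staying below 161) to reach 321.

1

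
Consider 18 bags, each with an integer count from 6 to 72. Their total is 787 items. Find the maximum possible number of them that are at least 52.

Suppose k of them are at least 52. Those contribute at least 52 each and the other 18 − k at least 6 each.
So the total is at least 52k + 6(18 − k) = 108 + 46k. This must be ≤ 787, giving k ≤ 14.
k = 14 is achieved by 14 values at 52 and 4 at 6, total 752; add 35 to one value (staying below 52) to reach 787.

14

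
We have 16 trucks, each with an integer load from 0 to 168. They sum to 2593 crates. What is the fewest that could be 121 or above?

If only k of them are at least 121, the other 16 − k are at most 120, so the total is at most k·168 + (16 − k)·120.
This must reach 2593, so k·168 + (16 − k)·120 ≥ 2593, giving k ≥ 15.
Exactly 15 works: 15 values at 168 and 1 at 120 total 2640; lower one of the high values by 47 (still ≥ 121) to hit 2593.

15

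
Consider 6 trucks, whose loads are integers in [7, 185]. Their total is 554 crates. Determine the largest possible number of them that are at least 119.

4

Suppose k of them are at least 119. Those contribute at least 119 each and the other 6 − k at least 7 each.
So the total is at least 119k + 7(6 − k) = 42 + 112k. This must be ≤ 554, giving k ≤ 4.
k = 4 is achieved by 4 values at 119 and 2 at 7, total 490; add 64 to one value (staying below 119) to reach 554.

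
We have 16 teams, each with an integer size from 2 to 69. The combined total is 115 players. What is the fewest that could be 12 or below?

9

If only k of them are at most 12, the other 16 − k are at least 13, so the total is at least (16 − k)·13 + k·2.
This is ≤ 115, so (16 − k)·13 + 2k ≤ 115, which gives k ≥ 9.
Exactly 9 works: 9 values at 2 and 7 at 13 total 109; raise one of the low values by 6 (still ≤ 12) to hit 115.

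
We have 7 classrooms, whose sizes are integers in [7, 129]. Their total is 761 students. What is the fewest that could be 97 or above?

3

Suppose at most 7 − j of them reach 97; then j values are ≤ 96 and the rest ≤ 129.
The total is then ≤ 96·j + 129·(7 − j) = 903 − 33j. For this to be ≥ 761 we need j ≤ 4, so at least 7 − 4 = 3 must reach 97.
Exactly 3 works: 3 values at 129 and 4 at 96 total 771; lower one of the high values by 10 (still ≥ 97) to hit 761.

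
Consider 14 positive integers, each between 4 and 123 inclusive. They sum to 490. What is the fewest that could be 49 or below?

Let j be the number exceeding 49. Then the total is ≥ 50·j + 4·(14 − j) = 56 + 46j.
So 46j ≤ 434 and j ≤ 9; hence at least 14 − 9 = 5 are ≤ 49.
Exactly 5 works: 5 values at 4 and 9 at 50 total 470; raise one of the low values by 20 (still ≤ 49) to hit 490.

5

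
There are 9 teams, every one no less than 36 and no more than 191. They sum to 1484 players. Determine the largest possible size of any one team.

191

Maximizing one value means minimizing the remaining 8.
The other 8 contribute at least 8 × 36 = 288, leaving at most 1484 − 288 = 1196.
But each team is capped at 191, so the maximum is 191.
Achievable: one at 191 and the other 8 totalling 1293, which fits since 8 × 36 ≤ 1293 ≤ 8 × 191.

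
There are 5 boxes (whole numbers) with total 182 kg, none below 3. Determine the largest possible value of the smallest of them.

36

The average is 182/5 < 37, so some value is ≤ 36.
Taking 3 copies of 36 and 2 copies of 37 gives exactly 182, so 36 is attained.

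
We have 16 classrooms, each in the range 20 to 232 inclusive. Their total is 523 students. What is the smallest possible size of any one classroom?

20

To make one classroom as small as possible, make the other 15 as large as possible.
The other 15 can take up 15 × 232 = 3480 ≥ 523 − 20, so one classroom can sit at its floor of 20.
Achievable: one at 20 and the other 15 totalling 503, which fits since 15 × 20 ≤ 503 ≤ 15 × 232.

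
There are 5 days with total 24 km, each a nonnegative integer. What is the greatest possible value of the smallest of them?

The 5 values sum to 24, so their minimum is at most ⌊24/5⌋ = 4.
Taking 1 copy of 4 and 4 copies of 5 gives exactly 24, so 4 is attained.

4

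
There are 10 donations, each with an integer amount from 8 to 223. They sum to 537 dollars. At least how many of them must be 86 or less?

Each value above 86 is at least 87, contributing at least 87 − 8 = 79 above the floor 8.
The sum exceeds the floor total 80 by 457, so at most ⌊457/79⌋ = 5 exceed 86, and at least 5 are ≤ 86.
Exactly 5 works: 5 values at 8 and 5 at 87 total 475; raise one of the low values by 62 (still ≤ 86) to hit 537.

5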